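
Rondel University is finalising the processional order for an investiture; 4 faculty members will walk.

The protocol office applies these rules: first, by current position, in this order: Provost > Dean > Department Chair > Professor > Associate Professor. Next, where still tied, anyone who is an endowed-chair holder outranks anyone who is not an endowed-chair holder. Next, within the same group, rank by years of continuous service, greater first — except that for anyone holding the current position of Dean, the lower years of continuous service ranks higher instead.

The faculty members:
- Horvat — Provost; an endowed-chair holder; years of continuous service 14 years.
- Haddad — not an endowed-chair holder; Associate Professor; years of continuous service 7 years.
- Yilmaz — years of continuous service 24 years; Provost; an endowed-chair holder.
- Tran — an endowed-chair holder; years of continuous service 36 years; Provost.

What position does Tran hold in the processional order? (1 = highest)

By current position: Tran, Yilmaz and Horvat (Provost); then Haddad (Associate Professor).
Tran, Yilmaz and Horvat are each an endowed-chair holder, so the next rule applies.
Among Tran, Yilmaz and Horvat, by years of continuous service (higher first): Tran (36 years) before Yilmaz (24 years) before Horvat (14 years).
Order: Tran, Yilmaz, Horvat, Haddad. So position 1.

1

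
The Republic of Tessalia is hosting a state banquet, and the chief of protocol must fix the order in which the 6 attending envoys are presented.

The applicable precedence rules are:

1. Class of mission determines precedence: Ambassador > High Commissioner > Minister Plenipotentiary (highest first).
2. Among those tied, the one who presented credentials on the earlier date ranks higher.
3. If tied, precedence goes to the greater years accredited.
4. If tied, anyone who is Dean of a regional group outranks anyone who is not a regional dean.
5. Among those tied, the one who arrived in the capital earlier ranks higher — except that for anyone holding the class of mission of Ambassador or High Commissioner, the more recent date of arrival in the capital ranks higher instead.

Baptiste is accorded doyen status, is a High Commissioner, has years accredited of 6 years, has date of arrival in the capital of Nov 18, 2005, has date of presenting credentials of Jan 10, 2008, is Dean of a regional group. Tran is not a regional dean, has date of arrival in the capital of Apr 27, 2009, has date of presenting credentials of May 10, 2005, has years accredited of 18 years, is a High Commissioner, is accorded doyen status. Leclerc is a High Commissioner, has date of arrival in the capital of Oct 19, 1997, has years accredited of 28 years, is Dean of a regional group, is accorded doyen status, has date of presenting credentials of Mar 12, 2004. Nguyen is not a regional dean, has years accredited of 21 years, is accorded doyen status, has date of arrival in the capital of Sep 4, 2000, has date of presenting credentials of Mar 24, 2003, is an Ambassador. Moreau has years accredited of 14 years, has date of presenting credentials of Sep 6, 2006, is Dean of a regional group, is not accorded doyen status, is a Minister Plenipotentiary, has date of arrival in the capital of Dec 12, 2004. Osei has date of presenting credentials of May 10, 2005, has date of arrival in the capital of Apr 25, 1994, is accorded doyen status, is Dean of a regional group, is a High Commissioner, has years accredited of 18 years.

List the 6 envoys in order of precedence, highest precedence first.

Nguyen, Leclerc, Osei, Tran, Baptiste, Moreau

By class of mission: Nguyen (Ambassador); then Leclerc, Osei, Tran and Baptiste (High Commissioner); then Moreau (Minister Plenipotentiary).
Among Leclerc, Osei, Tran and Baptiste, by date of presenting credentials (earlier first): Leclerc (Mar 12, 2004) before Osei and Tran (May 10, 2005) before Baptiste (Jan 10, 2008).
Osei and Tran both have years accredited 18 years, so the next rule applies.
Among Osei and Tran, Dean of a regional group before not a regional dean: Osei (Dean of a regional group) before Tran (not a regional dean).
Full order: Nguyen, Leclerc, Osei, Tran, Baptiste, Moreau.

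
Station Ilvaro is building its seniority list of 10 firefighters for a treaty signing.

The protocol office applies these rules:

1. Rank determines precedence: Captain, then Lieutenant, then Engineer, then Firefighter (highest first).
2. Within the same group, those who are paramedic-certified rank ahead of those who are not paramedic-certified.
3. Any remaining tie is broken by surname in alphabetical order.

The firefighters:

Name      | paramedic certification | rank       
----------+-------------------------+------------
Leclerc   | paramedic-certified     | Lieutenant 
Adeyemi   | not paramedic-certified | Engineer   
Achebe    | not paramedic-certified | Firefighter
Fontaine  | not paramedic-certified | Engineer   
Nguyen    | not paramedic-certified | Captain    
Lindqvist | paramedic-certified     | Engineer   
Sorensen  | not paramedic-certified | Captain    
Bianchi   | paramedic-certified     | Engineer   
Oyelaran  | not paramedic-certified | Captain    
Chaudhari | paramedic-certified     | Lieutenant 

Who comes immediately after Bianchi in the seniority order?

Lindqvist

By rank: Nguyen, Oyelaran and Sorensen (Captain); then Chaudhari and Leclerc (Lieutenant); then Bianchi, Lindqvist, Adeyemi and Fontaine (Engineer); then Achebe (Firefighter).
Nguyen, Oyelaran and Sorensen are each not paramedic-certified, so the next rule applies.
Among Nguyen, Oyelaran and Sorensen, alphabetically by surname: Nguyen before Oyelaran before Sorensen.
Chaudhari and Leclerc are each paramedic-certified, so the next rule applies.
Among Chaudhari and Leclerc, alphabetically by surname: Chaudhari before Leclerc.
Among Bianchi, Lindqvist, Adeyemi and Fontaine, paramedic-certified before not paramedic-certified: Bianchi and Lindqvist (paramedic-certified) before Adeyemi and Fontaine (not paramedic-certified).
Among Bianchi and Lindqvist, alphabetically by surname: Bianchi before Lindqvist.
Among Adeyemi and Fontaine, alphabetically by surname: Adeyemi before Fontaine.
Order: Nguyen, Oyelaran, Sorensen, Chaudhari, Leclerc, Bianchi, Lindqvist, Adeyemi, Fontaine, Achebe.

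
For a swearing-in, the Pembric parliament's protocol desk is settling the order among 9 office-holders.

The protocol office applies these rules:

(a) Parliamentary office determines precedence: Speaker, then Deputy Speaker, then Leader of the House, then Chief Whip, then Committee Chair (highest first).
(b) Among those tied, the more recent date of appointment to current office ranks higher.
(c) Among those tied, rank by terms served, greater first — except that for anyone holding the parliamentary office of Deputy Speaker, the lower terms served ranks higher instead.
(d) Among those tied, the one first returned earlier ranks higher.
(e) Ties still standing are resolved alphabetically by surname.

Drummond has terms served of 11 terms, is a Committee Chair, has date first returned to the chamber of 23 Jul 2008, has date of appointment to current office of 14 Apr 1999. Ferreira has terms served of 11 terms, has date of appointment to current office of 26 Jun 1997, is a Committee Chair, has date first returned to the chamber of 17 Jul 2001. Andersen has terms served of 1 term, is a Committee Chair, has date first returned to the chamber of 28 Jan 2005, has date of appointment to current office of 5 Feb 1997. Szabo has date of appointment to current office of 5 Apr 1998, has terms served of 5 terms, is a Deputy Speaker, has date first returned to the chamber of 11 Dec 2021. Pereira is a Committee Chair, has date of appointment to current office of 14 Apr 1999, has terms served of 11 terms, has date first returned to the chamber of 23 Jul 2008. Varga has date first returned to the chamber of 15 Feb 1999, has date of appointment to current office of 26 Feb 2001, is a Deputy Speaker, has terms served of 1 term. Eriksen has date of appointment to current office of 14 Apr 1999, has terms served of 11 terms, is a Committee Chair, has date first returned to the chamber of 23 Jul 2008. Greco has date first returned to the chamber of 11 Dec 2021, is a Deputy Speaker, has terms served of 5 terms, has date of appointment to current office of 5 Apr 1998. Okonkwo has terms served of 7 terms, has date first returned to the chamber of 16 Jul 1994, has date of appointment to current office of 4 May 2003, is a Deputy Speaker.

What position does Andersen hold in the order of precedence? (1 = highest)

9

By parliamentary office: Okonkwo, Varga, Greco and Szabo (Deputy Speaker); then Drummond, Eriksen, Pereira, Ferreira and Andersen (Committee Chair).
Among Okonkwo, Varga, Greco and Szabo, by date of appointment to current office (later first): Okonkwo (4 May 2003) before Varga (26 Feb 2001) before Greco and Szabo (5 Apr 1998).
Greco and Szabo both have terms served 5 terms, so the next rule applies.
Greco and Szabo both have date first returned to the chamber 11 Dec 2021, so the next rule applies.
Among Greco and Szabo, alphabetically by surname: Greco before Szabo.
Among Drummond, Eriksen, Pereira, Ferreira and Andersen, by date of appointment to current office (later first): Drummond, Eriksen and Pereira (14 Apr 1999) before Ferreira (26 Jun 1997) before Andersen (5 Feb 1997).
Drummond, Eriksen and Pereira all have terms served 11 terms, so the next rule applies.
Drummond, Eriksen and Pereira all have date first returned to the chamber 23 Jul 2008, so the next rule applies.
Among Drummond, Eriksen and Pereira, alphabetically by surname: Drummond before Eriksen before Pereira.
Order: Okonkwo, Varga, Greco, Szabo, Drummond, Eriksen, Pereira, Ferreira, Andersen. So position 9.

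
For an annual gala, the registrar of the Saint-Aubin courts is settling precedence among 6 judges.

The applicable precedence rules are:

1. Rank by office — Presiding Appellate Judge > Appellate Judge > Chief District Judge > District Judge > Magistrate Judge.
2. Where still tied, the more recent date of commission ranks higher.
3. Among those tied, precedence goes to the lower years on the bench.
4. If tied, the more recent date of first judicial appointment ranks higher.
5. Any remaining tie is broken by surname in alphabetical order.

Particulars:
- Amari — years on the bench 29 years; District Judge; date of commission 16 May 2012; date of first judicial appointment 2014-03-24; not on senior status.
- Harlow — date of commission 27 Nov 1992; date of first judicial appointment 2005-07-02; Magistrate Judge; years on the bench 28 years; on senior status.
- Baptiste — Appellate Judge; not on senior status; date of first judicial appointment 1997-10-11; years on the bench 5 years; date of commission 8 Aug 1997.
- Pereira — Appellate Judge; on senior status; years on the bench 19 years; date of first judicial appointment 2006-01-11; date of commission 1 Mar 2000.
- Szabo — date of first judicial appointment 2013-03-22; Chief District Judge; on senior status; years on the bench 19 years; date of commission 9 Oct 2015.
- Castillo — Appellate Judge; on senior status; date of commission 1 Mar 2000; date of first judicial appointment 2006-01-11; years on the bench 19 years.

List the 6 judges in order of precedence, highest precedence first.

By office: Castillo, Pereira and Baptiste (Appellate Judge); then Szabo (Chief District Judge); then Amari (District Judge); then Harlow (Magistrate Judge).
Among Castillo, Pereira and Baptiste, by date of commission (later first): Castillo and Pereira (1 Mar 2000) before Baptiste (8 Aug 1997).
Castillo and Pereira both have years on the bench 19 years, so the next rule applies.
Castillo and Pereira both have date of first judicial appointment 2006-01-11, so the next rule applies.
Among Castillo and Pereira, alphabetically by surname: Castillo before Pereira.
Full order: Castillo, Pereira, Baptiste, Szabo, Amari, Harlow.

Castillo, Pereira, Baptiste, Szabo, Amari, Harlow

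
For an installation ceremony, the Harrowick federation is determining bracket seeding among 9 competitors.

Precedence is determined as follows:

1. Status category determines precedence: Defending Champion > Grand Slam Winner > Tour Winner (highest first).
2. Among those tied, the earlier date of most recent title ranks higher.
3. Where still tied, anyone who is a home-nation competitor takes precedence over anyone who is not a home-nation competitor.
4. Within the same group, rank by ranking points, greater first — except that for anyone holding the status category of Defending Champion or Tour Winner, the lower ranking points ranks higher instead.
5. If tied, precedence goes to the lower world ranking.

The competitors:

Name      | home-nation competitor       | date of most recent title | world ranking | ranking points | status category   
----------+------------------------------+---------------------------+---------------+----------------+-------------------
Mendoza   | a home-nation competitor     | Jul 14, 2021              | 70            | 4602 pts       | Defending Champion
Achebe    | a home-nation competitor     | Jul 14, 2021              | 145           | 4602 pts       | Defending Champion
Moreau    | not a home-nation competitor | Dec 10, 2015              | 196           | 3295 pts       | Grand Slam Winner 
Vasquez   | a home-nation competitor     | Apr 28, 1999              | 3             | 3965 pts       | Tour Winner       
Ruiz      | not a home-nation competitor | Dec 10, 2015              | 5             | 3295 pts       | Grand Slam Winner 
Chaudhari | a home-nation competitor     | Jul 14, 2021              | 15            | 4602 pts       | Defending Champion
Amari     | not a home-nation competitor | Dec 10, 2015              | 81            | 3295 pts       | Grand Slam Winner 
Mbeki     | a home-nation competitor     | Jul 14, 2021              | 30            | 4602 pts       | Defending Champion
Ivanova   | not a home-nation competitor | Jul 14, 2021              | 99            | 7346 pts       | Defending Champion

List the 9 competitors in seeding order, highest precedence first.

Chaudhari, Mbeki, Mendoza, Achebe, Ivanova, Ruiz, Amari, Moreau, Vasquez

By status category: Chaudhari, Mbeki, Mendoza, Achebe and Ivanova (Defending Champion); then Ruiz, Amari and Moreau (Grand Slam Winner); then Vasquez (Tour Winner).
Chaudhari, Mbeki, Mendoza, Achebe and Ivanova all have date of most recent title Jul 14, 2021, so the next rule applies.
Among Chaudhari, Mbeki, Mendoza, Achebe and Ivanova, a home-nation competitor before not a home-nation competitor: Chaudhari, Mbeki, Mendoza and Achebe (a home-nation competitor) before Ivanova (not a home-nation competitor).
Chaudhari, Mbeki, Mendoza and Achebe all have ranking points 4602 pts, so the next rule applies.
Among Chaudhari, Mbeki, Mendoza and Achebe, by world ranking (lower first): Chaudhari (15) before Mbeki (30) before Mendoza (70) before Achebe (145).
Ruiz, Amari and Moreau all have date of most recent title Dec 10, 2015, so the next rule applies.
Ruiz, Amari and Moreau are each not a home-nation competitor, so the next rule applies.
Ruiz, Amari and Moreau all have ranking points 3295 pts, so the next rule applies.
Among Ruiz, Amari and Moreau, by world ranking (lower first): Ruiz (5) before Amari (81) before Moreau (196).
Full order: Chaudhari, Mbeki, Mendoza, Achebe, Ivanova, Ruiz, Amari, Moreau, Vasquez.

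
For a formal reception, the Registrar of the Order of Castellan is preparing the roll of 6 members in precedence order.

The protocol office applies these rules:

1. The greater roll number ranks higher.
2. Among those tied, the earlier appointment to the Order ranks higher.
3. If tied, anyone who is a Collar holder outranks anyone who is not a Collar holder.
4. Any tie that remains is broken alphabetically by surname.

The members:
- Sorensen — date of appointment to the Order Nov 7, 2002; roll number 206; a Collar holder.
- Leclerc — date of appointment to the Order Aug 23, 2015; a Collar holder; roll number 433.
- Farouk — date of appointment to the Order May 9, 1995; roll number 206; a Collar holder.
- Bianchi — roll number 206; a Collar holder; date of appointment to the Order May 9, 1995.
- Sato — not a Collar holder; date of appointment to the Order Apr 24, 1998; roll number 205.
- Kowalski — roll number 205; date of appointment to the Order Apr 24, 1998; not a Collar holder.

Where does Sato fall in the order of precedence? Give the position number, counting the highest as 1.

6

By roll number (higher first): Leclerc (433); then Bianchi, Farouk and Sorensen (each 206); then Kowalski and Sato (both 205).
Among Bianchi, Farouk and Sorensen, by date of appointment to the Order (earlier first): Bianchi and Farouk (May 9, 1995) before Sorensen (Nov 7, 2002).
Bianchi and Farouk are each a Collar holder, so the next rule applies.
Among Bianchi and Farouk, alphabetically by surname: Bianchi before Farouk.
Kowalski and Sato both have date of appointment to the Order Apr 24, 1998, so the next rule applies.
Kowalski and Sato are each not a Collar holder, so the next rule applies.
Among Kowalski and Sato, alphabetically by surname: Kowalski before Sato.
Order: Leclerc, Bianchi, Farouk, Sorensen, Kowalski, Sato. So position 6.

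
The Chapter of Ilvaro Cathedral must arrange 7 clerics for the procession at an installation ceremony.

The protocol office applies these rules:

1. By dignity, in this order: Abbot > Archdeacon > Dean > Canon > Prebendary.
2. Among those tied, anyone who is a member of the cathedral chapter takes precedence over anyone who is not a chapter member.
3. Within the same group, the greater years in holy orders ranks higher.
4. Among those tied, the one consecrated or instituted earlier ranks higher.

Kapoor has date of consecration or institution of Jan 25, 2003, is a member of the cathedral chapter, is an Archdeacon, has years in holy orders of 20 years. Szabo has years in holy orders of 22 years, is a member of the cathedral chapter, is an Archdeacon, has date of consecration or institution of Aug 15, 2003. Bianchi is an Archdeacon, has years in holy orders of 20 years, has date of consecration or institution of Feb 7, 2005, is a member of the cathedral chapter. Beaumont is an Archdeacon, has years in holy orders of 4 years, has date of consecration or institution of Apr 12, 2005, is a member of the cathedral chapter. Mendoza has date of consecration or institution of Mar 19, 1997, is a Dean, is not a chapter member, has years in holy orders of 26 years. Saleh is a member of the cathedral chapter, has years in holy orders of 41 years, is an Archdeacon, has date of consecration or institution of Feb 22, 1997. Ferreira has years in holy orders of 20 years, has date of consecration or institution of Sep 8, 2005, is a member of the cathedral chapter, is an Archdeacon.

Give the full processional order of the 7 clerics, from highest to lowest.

Saleh, Szabo, Kapoor, Bianchi, Ferreira, Beaumont, Mendoza

By dignity: Saleh, Szabo, Kapoor, Bianchi, Ferreira and Beaumont (Archdeacon); then Mendoza (Dean).
Saleh, Szabo, Kapoor, Bianchi, Ferreira and Beaumont are each a member of the cathedral chapter, so the next rule applies.
Among Saleh, Szabo, Kapoor, Bianchi, Ferreira and Beaumont, by years in holy orders (higher first): Saleh (41 years) before Szabo (22 years) before Kapoor, Bianchi and Ferreira (20 years) before Beaumont (4 years).
Among Kapoor, Bianchi and Ferreira, by date of consecration or institution (earlier first): Kapoor (Jan 25, 2003) before Bianchi (Feb 7, 2005) before Ferreira (Sep 8, 2005).
Full order: Saleh, Szabo, Kapoor, Bianchi, Ferreira, Beaumont, Mendoza.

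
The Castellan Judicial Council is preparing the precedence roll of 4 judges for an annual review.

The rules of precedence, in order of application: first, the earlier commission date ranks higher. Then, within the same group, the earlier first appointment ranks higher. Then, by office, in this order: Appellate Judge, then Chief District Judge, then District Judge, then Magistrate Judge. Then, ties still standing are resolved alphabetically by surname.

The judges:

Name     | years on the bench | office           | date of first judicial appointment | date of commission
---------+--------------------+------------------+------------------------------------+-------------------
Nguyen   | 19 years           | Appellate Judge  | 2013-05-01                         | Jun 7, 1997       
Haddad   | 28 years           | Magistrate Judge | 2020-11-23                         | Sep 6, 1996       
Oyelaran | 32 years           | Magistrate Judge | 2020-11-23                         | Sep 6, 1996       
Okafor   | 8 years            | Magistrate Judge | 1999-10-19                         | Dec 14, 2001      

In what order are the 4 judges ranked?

Haddad, Oyelaran, Nguyen, Okafor

By date of commission (earlier first): Haddad and Oyelaran (both Sep 6, 1996); then Nguyen (Jun 7, 1997); then Okafor (Dec 14, 2001).
Haddad and Oyelaran both have date of first judicial appointment 2020-11-23, so the next rule applies.
Haddad and Oyelaran are each Magistrate Judge, so the next rule applies.
Among Haddad and Oyelaran, alphabetically by surname: Haddad before Oyelaran.
Full order: Haddad, Oyelaran, Nguyen, Okafor.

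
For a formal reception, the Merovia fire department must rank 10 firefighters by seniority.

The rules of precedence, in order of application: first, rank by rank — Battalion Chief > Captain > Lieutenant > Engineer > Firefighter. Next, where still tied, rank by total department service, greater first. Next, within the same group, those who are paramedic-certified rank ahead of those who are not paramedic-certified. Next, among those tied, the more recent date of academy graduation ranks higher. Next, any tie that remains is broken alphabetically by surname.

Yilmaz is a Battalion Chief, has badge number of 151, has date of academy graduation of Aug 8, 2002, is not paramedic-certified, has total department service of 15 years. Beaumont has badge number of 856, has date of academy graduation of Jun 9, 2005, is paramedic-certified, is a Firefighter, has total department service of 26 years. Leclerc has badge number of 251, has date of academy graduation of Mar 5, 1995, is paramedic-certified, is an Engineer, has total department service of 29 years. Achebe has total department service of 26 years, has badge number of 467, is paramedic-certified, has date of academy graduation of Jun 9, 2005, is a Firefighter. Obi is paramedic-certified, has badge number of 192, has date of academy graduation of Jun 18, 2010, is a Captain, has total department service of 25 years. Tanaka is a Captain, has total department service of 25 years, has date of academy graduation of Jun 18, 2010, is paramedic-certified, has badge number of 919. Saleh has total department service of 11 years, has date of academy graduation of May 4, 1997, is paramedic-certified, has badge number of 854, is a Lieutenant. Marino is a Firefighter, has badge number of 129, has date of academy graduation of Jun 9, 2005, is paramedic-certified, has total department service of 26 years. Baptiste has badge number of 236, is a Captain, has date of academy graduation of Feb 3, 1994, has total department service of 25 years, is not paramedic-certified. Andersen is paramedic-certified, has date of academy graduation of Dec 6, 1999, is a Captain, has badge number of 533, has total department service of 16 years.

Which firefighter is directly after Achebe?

By rank: Yilmaz (Battalion Chief); then Obi, Tanaka, Baptiste and Andersen (Captain); then Saleh (Lieutenant); then Leclerc (Engineer); then Achebe, Beaumont and Marino (Firefighter).
Among Obi, Tanaka, Baptiste and Andersen, by total department service (higher first): Obi, Tanaka and Baptiste (25 years) before Andersen (16 years).
Among Obi, Tanaka and Baptiste, paramedic-certified before not paramedic-certified: Obi and Tanaka (paramedic-certified) before Baptiste (not paramedic-certified).
Obi and Tanaka both have date of academy graduation Jun 18, 2010, so the next rule applies.
Among Obi and Tanaka, alphabetically by surname: Obi before Tanaka.
Achebe, Beaumont and Marino all have total department service 26 years, so the next rule applies.
Achebe, Beaumont and Marino are each paramedic-certified, so the next rule applies.
Achebe, Beaumont and Marino all have date of academy graduation Jun 9, 2005, so the next rule applies.
Among Achebe, Beaumont and Marino, alphabetically by surname: Achebe before Beaumont before Marino.
Order: Yilmaz, Obi, Tanaka, Baptiste, Andersen, Saleh, Leclerc, Achebe, Beaumont, Marino.

Beaumont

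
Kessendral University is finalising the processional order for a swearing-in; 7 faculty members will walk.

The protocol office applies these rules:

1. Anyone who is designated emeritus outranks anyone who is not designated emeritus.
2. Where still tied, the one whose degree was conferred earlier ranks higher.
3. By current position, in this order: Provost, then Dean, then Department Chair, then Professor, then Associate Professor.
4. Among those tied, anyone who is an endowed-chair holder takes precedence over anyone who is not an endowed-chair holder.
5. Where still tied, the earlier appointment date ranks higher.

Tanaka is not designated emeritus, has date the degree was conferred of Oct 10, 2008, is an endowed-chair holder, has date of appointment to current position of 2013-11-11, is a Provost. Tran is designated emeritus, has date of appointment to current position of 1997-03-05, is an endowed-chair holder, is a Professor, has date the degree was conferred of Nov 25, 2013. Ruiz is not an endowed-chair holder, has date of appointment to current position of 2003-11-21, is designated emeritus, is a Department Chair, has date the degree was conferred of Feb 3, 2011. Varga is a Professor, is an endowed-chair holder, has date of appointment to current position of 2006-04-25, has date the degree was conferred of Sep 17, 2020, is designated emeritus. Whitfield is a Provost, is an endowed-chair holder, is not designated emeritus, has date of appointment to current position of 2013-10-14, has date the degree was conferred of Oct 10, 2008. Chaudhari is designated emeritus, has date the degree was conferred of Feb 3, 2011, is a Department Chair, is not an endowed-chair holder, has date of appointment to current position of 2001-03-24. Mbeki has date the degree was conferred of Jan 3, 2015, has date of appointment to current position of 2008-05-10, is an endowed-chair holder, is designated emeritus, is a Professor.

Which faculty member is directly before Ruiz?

By the first rule: Chaudhari, Ruiz, Tran, Mbeki and Varga (each designated emeritus); then Whitfield and Tanaka (both not designated emeritus).
Among Chaudhari, Ruiz, Tran, Mbeki and Varga, by date the degree was conferred (earlier first): Chaudhari and Ruiz (Feb 3, 2011) before Tran (Nov 25, 2013) before Mbeki (Jan 3, 2015) before Varga (Sep 17, 2020).
Chaudhari and Ruiz are each Department Chair, so the next rule applies.
Chaudhari and Ruiz are each not an endowed-chair holder, so the next rule applies.
Among Chaudhari and Ruiz, by date of appointment to current position (earlier first): Chaudhari (2001-03-24) before Ruiz (2003-11-21).
Whitfield and Tanaka both have date the degree was conferred Oct 10, 2008, so the next rule applies.
Whitfield and Tanaka are each Provost, so the next rule applies.
Whitfield and Tanaka are each an endowed-chair holder, so the next rule applies.
Among Whitfield and Tanaka, by date of appointment to current position (earlier first): Whitfield (2013-10-14) before Tanaka (2013-11-11).
Order: Chaudhari, Ruiz, Tran, Mbeki, Varga, Whitfield, Tanaka.

Chaudhari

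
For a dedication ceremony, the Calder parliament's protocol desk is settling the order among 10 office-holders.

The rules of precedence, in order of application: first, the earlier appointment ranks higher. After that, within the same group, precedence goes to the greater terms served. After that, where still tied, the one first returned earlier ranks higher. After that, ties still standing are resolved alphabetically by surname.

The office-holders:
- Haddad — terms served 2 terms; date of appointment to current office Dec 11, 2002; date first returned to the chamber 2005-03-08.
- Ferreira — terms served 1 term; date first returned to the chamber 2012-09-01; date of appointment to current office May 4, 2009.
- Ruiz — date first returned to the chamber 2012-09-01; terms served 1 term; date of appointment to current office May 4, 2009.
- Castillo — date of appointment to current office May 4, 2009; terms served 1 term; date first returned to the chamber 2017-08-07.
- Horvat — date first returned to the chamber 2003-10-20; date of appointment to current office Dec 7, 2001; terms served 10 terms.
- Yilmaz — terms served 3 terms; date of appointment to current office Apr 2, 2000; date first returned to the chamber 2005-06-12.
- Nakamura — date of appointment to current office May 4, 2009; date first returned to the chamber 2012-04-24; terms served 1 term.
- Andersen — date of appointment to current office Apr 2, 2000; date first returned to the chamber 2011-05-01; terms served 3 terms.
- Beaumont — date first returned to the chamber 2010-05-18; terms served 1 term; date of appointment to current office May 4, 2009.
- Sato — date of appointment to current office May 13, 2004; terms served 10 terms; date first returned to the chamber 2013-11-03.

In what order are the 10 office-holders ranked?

Yilmaz, Andersen, Horvat, Haddad, Sato, Beaumont, Nakamura, Ferreira, Ruiz, Castillo

By date of appointment to current office (earlier first): Yilmaz and Andersen (both Apr 2, 2000); then Horvat (Dec 7, 2001); then Haddad (Dec 11, 2002); then Sato (May 13, 2004); then Beaumont, Nakamura, Ferreira, Ruiz and Castillo (each May 4, 2009).
Yilmaz and Andersen both have terms served 3 terms, so the next rule applies.
Among Yilmaz and Andersen, by date first returned to the chamber (earlier first): Yilmaz (2005-06-12) before Andersen (2011-05-01).
Beaumont, Nakamura, Ferreira, Ruiz and Castillo all have terms served 1 term, so the next rule applies.
Among Beaumont, Nakamura, Ferreira, Ruiz and Castillo, by date first returned to the chamber (earlier first): Beaumont (2010-05-18) before Nakamura (2012-04-24) before Ferreira and Ruiz (2012-09-01) before Castillo (2017-08-07).
Among Ferreira and Ruiz, alphabetically by surname: Ferreira before Ruiz.
Full order: Yilmaz, Andersen, Horvat, Haddad, Sato, Beaumont, Nakamura, Ferreira, Ruiz, Castillo.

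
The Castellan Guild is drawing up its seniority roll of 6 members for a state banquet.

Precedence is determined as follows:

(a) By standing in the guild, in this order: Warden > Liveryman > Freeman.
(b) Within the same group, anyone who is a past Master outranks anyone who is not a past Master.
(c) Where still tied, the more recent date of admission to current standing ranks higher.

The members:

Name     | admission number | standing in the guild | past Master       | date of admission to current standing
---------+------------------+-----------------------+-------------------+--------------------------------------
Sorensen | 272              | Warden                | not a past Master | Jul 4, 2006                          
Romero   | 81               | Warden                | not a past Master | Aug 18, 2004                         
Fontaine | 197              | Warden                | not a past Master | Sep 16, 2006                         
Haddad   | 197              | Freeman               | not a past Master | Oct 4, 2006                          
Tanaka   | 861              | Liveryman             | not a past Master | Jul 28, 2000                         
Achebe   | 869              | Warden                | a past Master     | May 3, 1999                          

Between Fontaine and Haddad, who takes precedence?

By standing in the guild: Achebe, Fontaine, Sorensen and Romero (Warden); then Tanaka (Liveryman); then Haddad (Freeman).
Among Achebe, Fontaine, Sorensen and Romero, a past Master before not a past Master: Achebe (a past Master) before Fontaine, Sorensen and Romero (not a past Master).
Among Fontaine, Sorensen and Romero, by date of admission to current standing (later first): Fontaine (Sep 16, 2006) before Sorensen (Jul 4, 2006) before Romero (Aug 18, 2004).
So Fontaine takes precedence.

Fontaine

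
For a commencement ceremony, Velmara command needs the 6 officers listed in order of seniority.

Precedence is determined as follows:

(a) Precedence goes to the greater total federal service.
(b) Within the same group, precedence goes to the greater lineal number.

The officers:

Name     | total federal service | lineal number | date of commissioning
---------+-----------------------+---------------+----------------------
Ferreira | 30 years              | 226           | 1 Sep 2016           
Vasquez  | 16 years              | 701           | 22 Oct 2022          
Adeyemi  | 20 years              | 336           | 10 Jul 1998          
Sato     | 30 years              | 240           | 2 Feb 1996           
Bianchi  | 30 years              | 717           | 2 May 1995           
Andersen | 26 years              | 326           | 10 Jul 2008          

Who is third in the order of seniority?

By total federal service (higher first): Bianchi, Sato and Ferreira (each 30 years); then Andersen (26 years); then Adeyemi (20 years); then Vasquez (16 years).
Among Bianchi, Sato and Ferreira, by lineal number (higher first): Bianchi (717) before Sato (240) before Ferreira (226).
Order: Bianchi, Sato, Ferreira, Andersen, Adeyemi, Vasquez.

Ferreira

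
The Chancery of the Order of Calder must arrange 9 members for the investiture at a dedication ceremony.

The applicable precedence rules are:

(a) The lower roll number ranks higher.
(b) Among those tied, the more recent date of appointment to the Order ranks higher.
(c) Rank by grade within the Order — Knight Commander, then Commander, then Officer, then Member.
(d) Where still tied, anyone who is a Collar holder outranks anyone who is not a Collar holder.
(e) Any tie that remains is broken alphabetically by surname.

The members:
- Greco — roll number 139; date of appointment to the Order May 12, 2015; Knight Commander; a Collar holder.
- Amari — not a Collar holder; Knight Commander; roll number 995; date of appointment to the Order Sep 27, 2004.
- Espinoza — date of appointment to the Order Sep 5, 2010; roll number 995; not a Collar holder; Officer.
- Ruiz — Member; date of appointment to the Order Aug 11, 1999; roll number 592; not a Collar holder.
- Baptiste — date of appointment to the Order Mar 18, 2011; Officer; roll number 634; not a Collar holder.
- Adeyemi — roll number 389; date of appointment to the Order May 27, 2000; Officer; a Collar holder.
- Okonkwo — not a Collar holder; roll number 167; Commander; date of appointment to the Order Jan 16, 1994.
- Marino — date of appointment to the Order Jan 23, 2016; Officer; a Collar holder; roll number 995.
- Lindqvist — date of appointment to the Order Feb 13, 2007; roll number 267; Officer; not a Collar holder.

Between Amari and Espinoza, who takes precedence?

Espinoza

By roll number (lower first): Greco (139); then Okonkwo (167); then Lindqvist (267); then Adeyemi (389); then Ruiz (592); then Baptiste (634); then Marino, Espinoza and Amari (each 995).
Among Marino, Espinoza and Amari, by date of appointment to the Order (later first): Marino (Jan 23, 2016) before Espinoza (Sep 5, 2010) before Amari (Sep 27, 2004).
So Espinoza takes precedence.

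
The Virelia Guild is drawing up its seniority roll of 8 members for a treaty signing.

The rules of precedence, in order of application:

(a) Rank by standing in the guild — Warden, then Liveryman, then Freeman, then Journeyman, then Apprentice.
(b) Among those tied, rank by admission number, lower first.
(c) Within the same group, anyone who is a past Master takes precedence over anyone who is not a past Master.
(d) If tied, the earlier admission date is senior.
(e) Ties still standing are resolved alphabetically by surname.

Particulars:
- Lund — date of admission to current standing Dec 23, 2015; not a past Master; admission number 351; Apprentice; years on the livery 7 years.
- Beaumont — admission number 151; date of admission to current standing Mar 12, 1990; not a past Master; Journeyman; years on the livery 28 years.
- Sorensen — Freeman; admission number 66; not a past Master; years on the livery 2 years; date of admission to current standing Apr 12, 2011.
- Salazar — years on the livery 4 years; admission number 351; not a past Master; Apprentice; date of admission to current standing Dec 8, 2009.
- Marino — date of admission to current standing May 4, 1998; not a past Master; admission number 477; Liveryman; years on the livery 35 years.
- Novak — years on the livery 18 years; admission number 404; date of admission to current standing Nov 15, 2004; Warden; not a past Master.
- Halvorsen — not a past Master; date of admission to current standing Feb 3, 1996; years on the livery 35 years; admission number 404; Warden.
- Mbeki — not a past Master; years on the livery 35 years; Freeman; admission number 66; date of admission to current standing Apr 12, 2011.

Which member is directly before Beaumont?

Sorensen

By standing in the guild: Halvorsen and Novak (Warden); then Marino (Liveryman); then Mbeki and Sorensen (Freeman); then Beaumont (Journeyman); then Salazar and Lund (Apprentice).
Halvorsen and Novak both have admission number 404, so the next rule applies.
Halvorsen and Novak are each not a past Master, so the next rule applies.
Among Halvorsen and Novak, by date of admission to current standing (earlier first): Halvorsen (Feb 3, 1996) before Novak (Nov 15, 2004).
Mbeki and Sorensen both have admission number 66, so the next rule applies.
Mbeki and Sorensen are each not a past Master, so the next rule applies.
Mbeki and Sorensen both have date of admission to current standing Apr 12, 2011, so the next rule applies.
Among Mbeki and Sorensen, alphabetically by surname: Mbeki before Sorensen.
Salazar and Lund both have admission number 351, so the next rule applies.
Salazar and Lund are each not a past Master, so the next rule applies.
Among Salazar and Lund, by date of admission to current standing (earlier first): Salazar (Dec 8, 2009) before Lund (Dec 23, 2015).
Order: Halvorsen, Novak, Marino, Mbeki, Sorensen, Beaumont, Salazar, Lund.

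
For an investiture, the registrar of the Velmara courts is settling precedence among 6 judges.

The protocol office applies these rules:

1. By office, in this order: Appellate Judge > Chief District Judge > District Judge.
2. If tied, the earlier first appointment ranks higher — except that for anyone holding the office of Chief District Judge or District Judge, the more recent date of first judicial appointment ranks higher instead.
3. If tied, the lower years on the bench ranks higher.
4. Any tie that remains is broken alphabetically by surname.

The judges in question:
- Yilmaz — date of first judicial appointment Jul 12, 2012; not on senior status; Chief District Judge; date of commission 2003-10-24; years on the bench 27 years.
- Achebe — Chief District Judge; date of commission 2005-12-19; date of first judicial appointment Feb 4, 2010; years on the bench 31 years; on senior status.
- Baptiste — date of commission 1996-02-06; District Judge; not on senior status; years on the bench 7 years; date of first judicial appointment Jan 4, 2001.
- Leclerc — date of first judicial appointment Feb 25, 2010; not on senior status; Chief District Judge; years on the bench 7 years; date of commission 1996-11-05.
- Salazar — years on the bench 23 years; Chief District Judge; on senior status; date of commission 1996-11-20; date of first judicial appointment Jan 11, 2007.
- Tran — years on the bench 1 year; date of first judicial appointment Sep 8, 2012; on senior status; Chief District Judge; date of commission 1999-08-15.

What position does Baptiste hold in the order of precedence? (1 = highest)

By office: Tran, Yilmaz, Leclerc, Achebe and Salazar (Chief District Judge); then Baptiste (District Judge).
Among Tran, Yilmaz, Leclerc, Achebe and Salazar, by date of first judicial appointment (later first) (reversed rule for this group): Tran (Sep 8, 2012) before Yilmaz (Jul 12, 2012) before Leclerc (Feb 25, 2010) before Achebe (Feb 4, 2010) before Salazar (Jan 11, 2007).
Order: Tran, Yilmaz, Leclerc, Achebe, Salazar, Baptiste. So position 6.

6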